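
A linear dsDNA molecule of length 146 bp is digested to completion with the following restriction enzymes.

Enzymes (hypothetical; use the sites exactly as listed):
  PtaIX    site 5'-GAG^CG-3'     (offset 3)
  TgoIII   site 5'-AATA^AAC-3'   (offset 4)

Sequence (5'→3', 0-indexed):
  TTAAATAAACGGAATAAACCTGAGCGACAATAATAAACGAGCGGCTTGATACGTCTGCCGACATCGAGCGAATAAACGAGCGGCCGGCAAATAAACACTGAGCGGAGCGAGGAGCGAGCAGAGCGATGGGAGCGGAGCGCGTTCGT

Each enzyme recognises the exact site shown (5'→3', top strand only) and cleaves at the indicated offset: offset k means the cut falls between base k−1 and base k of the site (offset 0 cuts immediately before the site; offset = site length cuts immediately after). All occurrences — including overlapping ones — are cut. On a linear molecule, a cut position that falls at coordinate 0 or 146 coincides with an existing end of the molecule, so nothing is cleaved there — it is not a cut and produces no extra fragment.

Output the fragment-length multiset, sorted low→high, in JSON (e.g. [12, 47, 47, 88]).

[5,5,6,6,6,7,7,8,9,9,9,9,9,11,13,27]

Per-enzyme occurrences:
  PtaIX GAGCG/3: at [21, 38, 65, 77, 99, 104, 111, 120, 129, 134] ⇒ [24, 41, 68, 80, 102, 107, 114, 123, 132, 137]
  TgoIII AATAAAC/4: at [3, 12, 31, 70, 89] ⇒ [7, 16, 35, 74, 93]

All cut coordinates (distinct, sorted): [7, 16, 24, 35, 41, 68, 74, 80, 93, 102, 107, 114, 123, 132, 137]

Fragment lengths:
  [0,7): 7 bp
  [7,16): 9 bp
  [16,24): 8 bp
  [24,35): 11 bp
  [35,41): 6 bp
  [41,68): 27 bp
  [68,74): 6 bp
  [74,80): 6 bp
  [80,93): 13 bp
  [93,102): 9 bp
  [102,107): 5 bp
  [107,114): 7 bp
  [114,123): 9 bp
  [123,132): 9 bp
  [132,137): 5 bp
  [137,146): 9 bp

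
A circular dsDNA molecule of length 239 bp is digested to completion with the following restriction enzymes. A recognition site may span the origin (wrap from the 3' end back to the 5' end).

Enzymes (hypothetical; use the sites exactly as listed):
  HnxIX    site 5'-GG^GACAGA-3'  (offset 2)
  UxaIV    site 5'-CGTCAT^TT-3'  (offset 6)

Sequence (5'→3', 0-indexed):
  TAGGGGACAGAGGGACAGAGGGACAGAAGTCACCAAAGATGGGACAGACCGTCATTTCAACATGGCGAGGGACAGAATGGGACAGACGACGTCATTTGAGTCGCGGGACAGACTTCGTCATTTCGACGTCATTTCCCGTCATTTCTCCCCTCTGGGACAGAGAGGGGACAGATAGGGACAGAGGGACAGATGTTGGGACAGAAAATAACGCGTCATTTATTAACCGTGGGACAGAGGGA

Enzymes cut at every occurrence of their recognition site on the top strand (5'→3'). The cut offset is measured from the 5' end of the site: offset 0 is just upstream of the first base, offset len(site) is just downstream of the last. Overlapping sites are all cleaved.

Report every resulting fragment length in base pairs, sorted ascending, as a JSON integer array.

Per-enzyme occurrences:
  HnxIX (GGGACAGA, off=2): starts [3, 11, 19, 40, 68, 78, 104, 153, 164, 174, 182, 194, 227] → cuts [5, 13, 21, 42, 70, 80, 106, 155, 166, 176, 184, 196, 229]
  UxaIV (CGTCATTT, off=6): starts [49, 89, 115, 126, 136, 210] → cuts [55, 95, 121, 132, 142, 216]

All cut coordinates (distinct, sorted): [5, 13, 21, 42, 55, 70, 80, 95, 106, 121, 132, 142, 155, 166, 176, 184, 196, 216, 229]

Fragments:
  5→13: 8 bp
  13→21: 8 bp
  21→42: 21 bp
  42→55: 13 bp
  55→70: 15 bp
  70→80: 10 bp
  80→95: 15 bp
  95→106: 11 bp
  106→121: 15 bp
  121→132: 11 bp
  132→142: 10 bp
  142→155: 13 bp
  155→166: 11 bp
  166→176: 10 bp
  176→184: 8 bp
  184→196: 12 bp
  196→216: 20 bp
  216→229: 13 bp
  229→5 (wrap): 239-229+5 = 15 bp

[8,8,8,10,10,10,11,11,11,12,13,13,13,15,15,15,15,20,21]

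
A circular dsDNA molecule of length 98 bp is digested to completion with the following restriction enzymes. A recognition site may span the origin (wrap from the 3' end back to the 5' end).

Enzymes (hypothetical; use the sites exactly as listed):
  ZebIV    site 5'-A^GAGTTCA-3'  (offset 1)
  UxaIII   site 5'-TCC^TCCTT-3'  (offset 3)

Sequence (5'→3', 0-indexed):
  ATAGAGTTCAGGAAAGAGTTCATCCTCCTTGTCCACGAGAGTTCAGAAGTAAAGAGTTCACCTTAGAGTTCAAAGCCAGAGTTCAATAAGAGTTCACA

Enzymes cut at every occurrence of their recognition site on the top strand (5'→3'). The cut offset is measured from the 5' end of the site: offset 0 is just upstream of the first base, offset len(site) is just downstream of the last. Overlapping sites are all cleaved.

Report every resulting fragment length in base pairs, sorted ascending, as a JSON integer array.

Site scan:
  ZebIV AGAGTTCA/1: at [2, 14, 37, 52, 64, 77, 88] ⇒ [3, 15, 38, 53, 65, 78, 89]
  UxaIII TCCTCCTT/3: at [22] ⇒ [25]

Pooled cuts: [3, 15, 25, 38, 53, 65, 78, 89]

Fragments:
  3→15: 12 bp
  15→25: 10 bp
  25→38: 13 bp
  38→53: 15 bp
  53→65: 12 bp
  65→78: 13 bp
  78→89: 11 bp
  89→3 (wrap): 98-89+3 = 12 bp

[10,11,12,12,12,13,13,15]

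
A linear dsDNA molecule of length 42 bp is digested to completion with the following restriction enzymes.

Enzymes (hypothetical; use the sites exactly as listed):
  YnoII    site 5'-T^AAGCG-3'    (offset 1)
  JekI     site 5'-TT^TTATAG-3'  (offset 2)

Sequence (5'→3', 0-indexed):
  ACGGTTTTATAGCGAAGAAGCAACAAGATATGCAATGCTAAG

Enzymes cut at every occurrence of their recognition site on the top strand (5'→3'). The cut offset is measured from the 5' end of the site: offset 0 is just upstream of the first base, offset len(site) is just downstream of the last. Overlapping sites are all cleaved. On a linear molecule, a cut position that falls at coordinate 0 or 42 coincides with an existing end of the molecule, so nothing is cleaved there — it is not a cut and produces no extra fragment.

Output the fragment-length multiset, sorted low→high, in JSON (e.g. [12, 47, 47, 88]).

[6,36]

Per-enzyme occurrences:
  YnoII (TAAGCG, off=1): no sites
  JekI TTTTATAG/2: at [4] ⇒ [6]

All cut coordinates (distinct, sorted): [6]

Fragment lengths:
  [0,6): 6 bp
  [6,42): 36 bp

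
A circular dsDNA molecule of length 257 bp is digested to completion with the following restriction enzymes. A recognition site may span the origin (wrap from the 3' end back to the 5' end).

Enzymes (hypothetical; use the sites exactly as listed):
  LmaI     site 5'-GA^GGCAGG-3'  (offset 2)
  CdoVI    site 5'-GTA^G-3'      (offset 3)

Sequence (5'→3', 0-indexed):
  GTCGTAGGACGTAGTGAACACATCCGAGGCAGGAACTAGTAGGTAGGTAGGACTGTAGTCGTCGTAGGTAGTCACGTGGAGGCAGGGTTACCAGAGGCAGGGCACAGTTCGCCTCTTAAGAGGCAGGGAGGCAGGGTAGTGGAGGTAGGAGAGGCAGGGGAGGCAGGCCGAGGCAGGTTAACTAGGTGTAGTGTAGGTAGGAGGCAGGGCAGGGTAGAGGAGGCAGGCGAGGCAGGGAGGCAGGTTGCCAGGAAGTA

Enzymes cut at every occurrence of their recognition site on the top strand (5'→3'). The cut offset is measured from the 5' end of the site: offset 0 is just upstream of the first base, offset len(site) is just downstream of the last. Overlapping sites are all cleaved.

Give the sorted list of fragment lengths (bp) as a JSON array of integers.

Per-enzyme occurrences:
  LmaI (GAGGCAGG, off=2): starts [25, 78, 93, 119, 127, 150, 159, 169, 200, 219, 228, 236] → cuts [27, 80, 95, 121, 129, 152, 161, 171, 202, 221, 230, 238]
  CdoVI (GTAG, off=3): starts [3, 10, 38, 42, 46, 54, 63, 67, 135, 144, 187, 192, 196, 213, 254] → cuts [0, 6, 13, 41, 45, 49, 57, 66, 70, 138, 147, 190, 195, 199, 216]

Pooled cuts: [0, 6, 13, 27, 41, 45, 49, 57, 66, 70, 80, 95, 121, 129, 138, 147, 152, 161, 171, 190, 195, 199, 202, 216, 221, 230, 238]

Fragment lengths:
  0→6: 6 bp
  6→13: 7 bp
  13→27: 14 bp
  27→41: 14 bp
  41→45: 4 bp
  45→49: 4 bp
  49→57: 8 bp
  57→66: 9 bp
  66→70: 4 bp
  70→80: 10 bp
  80→95: 15 bp
  95→121: 26 bp
  121→129: 8 bp
  129→138: 9 bp
  138→147: 9 bp
  147→152: 5 bp
  152→161: 9 bp
  161→171: 10 bp
  171→190: 19 bp
  190→195: 5 bp
  195→199: 4 bp
  199→202: 3 bp
  202→216: 14 bp
  216→221: 5 bp
  221→230: 9 bp
  230→238: 8 bp
  238→0 (wrap): 257-238+0 = 19 bp

[3,4,4,4,4,5,5,5,6,7,8,8,8,9,9,9,9,9,10,10,14,14,14,15,19,19,26]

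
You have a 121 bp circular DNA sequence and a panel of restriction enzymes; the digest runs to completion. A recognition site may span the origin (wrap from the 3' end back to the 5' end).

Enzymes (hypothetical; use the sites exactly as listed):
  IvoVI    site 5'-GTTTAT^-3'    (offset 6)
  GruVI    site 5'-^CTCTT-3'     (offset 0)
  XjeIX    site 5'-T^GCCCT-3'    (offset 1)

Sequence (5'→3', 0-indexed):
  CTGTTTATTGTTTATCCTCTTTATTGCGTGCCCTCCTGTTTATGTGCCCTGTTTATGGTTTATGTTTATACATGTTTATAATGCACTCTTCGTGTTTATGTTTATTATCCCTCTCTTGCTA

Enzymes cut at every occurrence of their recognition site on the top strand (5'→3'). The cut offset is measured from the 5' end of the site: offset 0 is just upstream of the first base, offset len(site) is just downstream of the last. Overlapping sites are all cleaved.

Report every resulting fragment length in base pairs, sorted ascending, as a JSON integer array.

Scan for sites:
  IvoVI GTTTAT/6: at [2, 9, 37, 50, 57, 63, 73, 93, 99] ⇒ [8, 15, 43, 56, 63, 69, 79, 99, 105]
  GruVI CTCTT/0: at [16, 85, 112] ⇒ [16, 85, 112]
  XjeIX TGCCCT/1: at [28, 44] ⇒ [29, 45]

Pooled cuts: [8, 15, 16, 29, 43, 45, 56, 63, 69, 79, 85, 99, 105, 112]

Fragment lengths:
  8→15: 7 bp
  15→16: 1 bp
  16→29: 13 bp
  29→43: 14 bp
  43→45: 2 bp
  45→56: 11 bp
  56→63: 7 bp
  63→69: 6 bp
  69→79: 10 bp
  79→85: 6 bp
  85→99: 14 bp
  99→105: 6 bp
  105→112: 7 bp
  112→8 (wrap): 121-112+8 = 17 bp

[1,2,6,6,6,7,7,7,10,11,13,14,14,17]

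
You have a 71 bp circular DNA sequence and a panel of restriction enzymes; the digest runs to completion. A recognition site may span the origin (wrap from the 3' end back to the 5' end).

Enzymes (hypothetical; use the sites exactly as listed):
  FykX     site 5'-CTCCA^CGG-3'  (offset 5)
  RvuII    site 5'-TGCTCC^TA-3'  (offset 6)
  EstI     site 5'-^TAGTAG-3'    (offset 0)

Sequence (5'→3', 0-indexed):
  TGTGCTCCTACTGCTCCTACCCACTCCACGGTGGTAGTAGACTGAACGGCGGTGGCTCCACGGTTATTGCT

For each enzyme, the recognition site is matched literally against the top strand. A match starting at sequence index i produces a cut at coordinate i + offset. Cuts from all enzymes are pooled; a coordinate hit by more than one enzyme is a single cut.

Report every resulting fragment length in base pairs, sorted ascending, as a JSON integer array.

Site scan:
  FykX CTCCACGG/5: at [23, 55] ⇒ [28, 60]
  RvuII TGCTCCTA/6: at [2, 11] ⇒ [8, 17]
  EstI TAGTAG/0: at [34] ⇒ [34]

All cut coordinates (distinct, sorted): [8, 17, 28, 34, 60]

Fragments:
  8→17: 9 bp
  17→28: 11 bp
  28→34: 6 bp
  34→60: 26 bp
  60→8 (wrap): 71-60+8 = 19 bp

[6,9,11,19,26]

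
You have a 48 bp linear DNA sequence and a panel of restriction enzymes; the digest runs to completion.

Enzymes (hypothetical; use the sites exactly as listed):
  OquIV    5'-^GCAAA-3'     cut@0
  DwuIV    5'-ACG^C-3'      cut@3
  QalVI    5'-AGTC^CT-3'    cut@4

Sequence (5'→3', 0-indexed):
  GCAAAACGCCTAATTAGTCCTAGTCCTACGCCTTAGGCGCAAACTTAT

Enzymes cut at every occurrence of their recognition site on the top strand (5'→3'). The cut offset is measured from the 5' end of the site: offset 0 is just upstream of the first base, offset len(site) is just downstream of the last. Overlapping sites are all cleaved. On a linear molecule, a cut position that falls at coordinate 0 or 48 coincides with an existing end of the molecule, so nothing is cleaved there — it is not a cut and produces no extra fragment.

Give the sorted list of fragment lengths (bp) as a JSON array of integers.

[5,6,8,8,10,11]

Per-enzyme occurrences:
  OquIV GCAAA/0: at [0, 38] ⇒ [38] (position 0 is a terminus of the linear molecule — no cut)
  DwuIV ACGC/3: at [5, 27] ⇒ [8, 30]
  QalVI AGTCCT/4: at [15, 21] ⇒ [19, 25]

Pooled cuts: [8, 19, 25, 30, 38]

Fragment lengths:
  [0,8): 8 bp
  [8,19): 11 bp
  [19,25): 6 bp
  [25,30): 5 bp
  [30,38): 8 bp
  [38,48): 10 bp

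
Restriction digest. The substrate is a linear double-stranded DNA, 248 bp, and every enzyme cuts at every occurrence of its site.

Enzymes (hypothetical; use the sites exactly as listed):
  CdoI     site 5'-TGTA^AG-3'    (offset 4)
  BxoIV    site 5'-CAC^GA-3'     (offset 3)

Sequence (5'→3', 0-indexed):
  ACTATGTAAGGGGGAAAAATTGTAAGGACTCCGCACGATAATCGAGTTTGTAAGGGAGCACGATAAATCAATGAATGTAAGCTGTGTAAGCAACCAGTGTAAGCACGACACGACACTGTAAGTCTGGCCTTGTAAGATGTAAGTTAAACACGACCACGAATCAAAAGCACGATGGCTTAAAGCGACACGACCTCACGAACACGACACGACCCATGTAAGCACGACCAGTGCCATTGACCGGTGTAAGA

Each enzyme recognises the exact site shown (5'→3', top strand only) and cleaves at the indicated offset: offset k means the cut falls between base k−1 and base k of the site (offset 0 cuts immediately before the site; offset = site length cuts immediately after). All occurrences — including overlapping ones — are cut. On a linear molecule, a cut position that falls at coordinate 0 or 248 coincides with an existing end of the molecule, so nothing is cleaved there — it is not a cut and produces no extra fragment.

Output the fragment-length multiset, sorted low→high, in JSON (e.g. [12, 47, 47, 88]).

[3,5,5,5,5,6,6,7,8,8,9,9,9,10,10,12,13,13,14,16,16,18,18,23]

Site scan:
  CdoI TGTAAG/4: at [4, 20, 48, 75, 84, 97, 116, 130, 137, 213, 241] ⇒ [8, 24, 52, 79, 88, 101, 120, 134, 141, 217, 245]
  BxoIV CACGA/3: at [33, 58, 103, 108, 148, 154, 167, 185, 193, 199, 204, 219] ⇒ [36, 61, 106, 111, 151, 157, 170, 188, 196, 202, 207, 222]

Pooled cuts: [8, 24, 36, 52, 61, 79, 88, 101, 106, 111, 120, 134, 141, 151, 157, 170, 188, 196, 202, 207, 217, 222, 245]

Fragment lengths:
  [0,8): 8 bp
  [8,24): 16 bp
  [24,36): 12 bp
  [36,52): 16 bp
  [52,61): 9 bp
  [61,79): 18 bp
  [79,88): 9 bp
  [88,101): 13 bp
  [101,106): 5 bp
  [106,111): 5 bp
  [111,120): 9 bp
  [120,134): 14 bp
  [134,141): 7 bp
  [141,151): 10 bp
  [151,157): 6 bp
  [157,170): 13 bp
  [170,188): 18 bp
  [188,196): 8 bp
  [196,202): 6 bp
  [202,207): 5 bp
  [207,217): 10 bp
  [217,222): 5 bp
  [222,245): 23 bp
  [245,248): 3 bp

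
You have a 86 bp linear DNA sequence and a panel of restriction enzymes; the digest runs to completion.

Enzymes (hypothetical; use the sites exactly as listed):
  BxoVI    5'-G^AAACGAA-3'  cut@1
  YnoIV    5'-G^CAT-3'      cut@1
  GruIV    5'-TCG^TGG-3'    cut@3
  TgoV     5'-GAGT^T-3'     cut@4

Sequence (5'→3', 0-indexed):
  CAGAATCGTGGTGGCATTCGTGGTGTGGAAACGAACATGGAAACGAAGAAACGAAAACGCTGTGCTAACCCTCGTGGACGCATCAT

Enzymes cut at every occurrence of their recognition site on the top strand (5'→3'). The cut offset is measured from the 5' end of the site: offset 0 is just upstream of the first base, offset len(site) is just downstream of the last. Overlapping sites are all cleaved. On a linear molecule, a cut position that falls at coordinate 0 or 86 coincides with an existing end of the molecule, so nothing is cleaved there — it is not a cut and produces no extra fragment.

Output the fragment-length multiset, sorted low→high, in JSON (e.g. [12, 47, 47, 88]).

Site scan:
  BxoVI (GAAACGAA, off=1): starts [27, 39, 47] → cuts [28, 40, 48]
  YnoIV (GCAT, off=1): starts [13, 79] → cuts [14, 80]
  GruIV (TCGTGG, off=3): starts [5, 17, 71] → cuts [8, 20, 74]
  TgoV (GAGTT, off=4): no sites

Pooled cuts: [8, 14, 20, 28, 40, 48, 74, 80]

Fragments:
  [0,8): 8 bp
  [8,14): 6 bp
  [14,20): 6 bp
  [20,28): 8 bp
  [28,40): 12 bp
  [40,48): 8 bp
  [48,74): 26 bp
  [74,80): 6 bp
  [80,86): 6 bp

[6,6,6,6,8,8,8,12,26]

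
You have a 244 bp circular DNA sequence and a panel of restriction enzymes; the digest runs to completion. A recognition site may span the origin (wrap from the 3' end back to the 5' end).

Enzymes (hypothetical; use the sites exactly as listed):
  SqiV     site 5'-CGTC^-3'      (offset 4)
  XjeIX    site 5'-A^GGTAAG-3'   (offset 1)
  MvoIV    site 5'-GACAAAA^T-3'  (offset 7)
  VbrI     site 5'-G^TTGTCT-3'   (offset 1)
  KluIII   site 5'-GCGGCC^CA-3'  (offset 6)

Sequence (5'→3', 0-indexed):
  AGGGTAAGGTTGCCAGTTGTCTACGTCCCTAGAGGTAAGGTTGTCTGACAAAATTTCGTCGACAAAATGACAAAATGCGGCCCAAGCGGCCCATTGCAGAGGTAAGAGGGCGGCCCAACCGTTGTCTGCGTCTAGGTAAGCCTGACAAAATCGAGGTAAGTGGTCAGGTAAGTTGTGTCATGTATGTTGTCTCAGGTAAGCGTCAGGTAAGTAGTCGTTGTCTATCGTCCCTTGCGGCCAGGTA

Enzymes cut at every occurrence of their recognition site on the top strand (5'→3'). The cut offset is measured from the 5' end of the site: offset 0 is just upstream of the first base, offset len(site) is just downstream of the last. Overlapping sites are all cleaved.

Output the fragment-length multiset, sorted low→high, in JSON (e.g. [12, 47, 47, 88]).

Site scan:
  SqiV (CGTC, off=4): starts [23, 56, 128, 200, 225] → cuts [27, 60, 132, 204, 229]
  XjeIX (AGGTAAG, off=1): starts [32, 99, 133, 153, 165, 193, 204, 239] → cuts [33, 100, 134, 154, 166, 194, 205, 240]
  MvoIV (GACAAAAT, off=7): starts [46, 60, 68, 143] → cuts [53, 67, 75, 150]
  VbrI (GTTGTCT, off=1): starts [15, 39, 120, 185, 216] → cuts [16, 40, 121, 186, 217]
  KluIII (GCGGCCCA, off=6): starts [76, 85, 109] → cuts [82, 91, 115]

All cut coordinates (distinct, sorted): [16, 27, 33, 40, 53, 60, 67, 75, 82, 91, 100, 115, 121, 132, 134, 150, 154, 166, 186, 194, 204, 205, 217, 229, 240]

Fragment lengths:
  16→27: 11 bp
  27→33: 6 bp
  33→40: 7 bp
  40→53: 13 bp
  53→60: 7 bp
  60→67: 7 bp
  67→75: 8 bp
  75→82: 7 bp
  82→91: 9 bp
  91→100: 9 bp
  100→115: 15 bp
  115→121: 6 bp
  121→132: 11 bp
  132→134: 2 bp
  134→150: 16 bp
  150→154: 4 bp
  154→166: 12 bp
  166→186: 20 bp
  186→194: 8 bp
  194→204: 10 bp
  204→205: 1 bp
  205→217: 12 bp
  217→229: 12 bp
  229→240: 11 bp
  240→16 (wrap): 244-240+16 = 20 bp

[1,2,4,6,6,7,7,7,7,8,8,9,9,10,11,11,11,12,12,12,13,15,16,20,20]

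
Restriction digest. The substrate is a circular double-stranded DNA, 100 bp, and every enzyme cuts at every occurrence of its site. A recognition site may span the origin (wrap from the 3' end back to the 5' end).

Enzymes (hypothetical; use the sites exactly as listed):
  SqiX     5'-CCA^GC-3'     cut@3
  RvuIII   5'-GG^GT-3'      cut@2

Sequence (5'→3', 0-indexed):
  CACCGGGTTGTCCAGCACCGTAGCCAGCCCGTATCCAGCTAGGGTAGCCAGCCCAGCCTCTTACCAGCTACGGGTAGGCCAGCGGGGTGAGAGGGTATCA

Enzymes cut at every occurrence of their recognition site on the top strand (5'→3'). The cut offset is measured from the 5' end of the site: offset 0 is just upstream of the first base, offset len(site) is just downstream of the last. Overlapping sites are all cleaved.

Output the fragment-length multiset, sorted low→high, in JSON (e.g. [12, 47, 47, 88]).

[5,5,6,7,7,8,8,8,11,11,12,12]

Site scan:
  SqiX (CCAGC, off=3): starts [11, 23, 34, 47, 52, 63, 78] → cuts [14, 26, 37, 50, 55, 66, 81]
  RvuIII (GGGT, off=2): starts [4, 41, 71, 84, 92] → cuts [6, 43, 73, 86, 94]

Pooled cuts: [6, 14, 26, 37, 43, 50, 55, 66, 73, 81, 86, 94]

Fragment lengths:
  6→14: 8 bp
  14→26: 12 bp
  26→37: 11 bp
  37→43: 6 bp
  43→50: 7 bp
  50→55: 5 bp
  55→66: 11 bp
  66→73: 7 bp
  73→81: 8 bp
  81→86: 5 bp
  86→94: 8 bp
  94→6 (wrap): 100-94+6 = 12 bp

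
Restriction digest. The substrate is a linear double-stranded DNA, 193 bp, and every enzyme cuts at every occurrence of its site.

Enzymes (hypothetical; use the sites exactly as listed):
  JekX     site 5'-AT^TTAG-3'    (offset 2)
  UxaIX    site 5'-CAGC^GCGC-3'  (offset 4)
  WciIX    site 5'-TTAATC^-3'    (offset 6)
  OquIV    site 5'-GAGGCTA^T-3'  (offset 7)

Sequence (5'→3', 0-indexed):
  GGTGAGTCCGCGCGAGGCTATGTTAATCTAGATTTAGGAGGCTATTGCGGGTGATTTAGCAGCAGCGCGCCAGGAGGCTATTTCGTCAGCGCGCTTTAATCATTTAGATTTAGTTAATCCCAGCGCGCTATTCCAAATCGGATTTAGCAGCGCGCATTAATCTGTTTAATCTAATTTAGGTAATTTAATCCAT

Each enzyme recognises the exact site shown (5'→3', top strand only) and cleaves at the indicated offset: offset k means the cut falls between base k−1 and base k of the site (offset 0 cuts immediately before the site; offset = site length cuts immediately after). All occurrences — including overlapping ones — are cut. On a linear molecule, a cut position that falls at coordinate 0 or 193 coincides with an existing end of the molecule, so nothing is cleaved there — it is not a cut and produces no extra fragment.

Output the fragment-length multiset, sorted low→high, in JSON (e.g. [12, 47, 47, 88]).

Site scan:
  JekX ATTTAG/2: at [31, 53, 101, 107, 141, 173] ⇒ [33, 55, 103, 109, 143, 175]
  UxaIX CAGCGCGC/4: at [62, 86, 120, 147] ⇒ [66, 90, 124, 151]
  WciIX TTAATC/6: at [22, 95, 113, 156, 165, 184] ⇒ [28, 101, 119, 162, 171, 190]
  OquIV GAGGCTAT/7: at [13, 37, 73] ⇒ [20, 44, 80]

All cut coordinates (distinct, sorted): [20, 28, 33, 44, 55, 66, 80, 90, 101, 103, 109, 119, 124, 143, 151, 162, 171, 175, 190]

Fragments:
  [0,20): 20 bp
  [20,28): 8 bp
  [28,33): 5 bp
  [33,44): 11 bp
  [44,55): 11 bp
  [55,66): 11 bp
  [66,80): 14 bp
  [80,90): 10 bp
  [90,101): 11 bp
  [101,103): 2 bp
  [103,109): 6 bp
  [109,119): 10 bp
  [119,124): 5 bp
  [124,143): 19 bp
  [143,151): 8 bp
  [151,162): 11 bp
  [162,171): 9 bp
  [171,175): 4 bp
  [175,190): 15 bp
  [190,193): 3 bp

[2,3,4,5,5,6,8,8,9,10,10,11,11,11,11,11,14,15,19,20]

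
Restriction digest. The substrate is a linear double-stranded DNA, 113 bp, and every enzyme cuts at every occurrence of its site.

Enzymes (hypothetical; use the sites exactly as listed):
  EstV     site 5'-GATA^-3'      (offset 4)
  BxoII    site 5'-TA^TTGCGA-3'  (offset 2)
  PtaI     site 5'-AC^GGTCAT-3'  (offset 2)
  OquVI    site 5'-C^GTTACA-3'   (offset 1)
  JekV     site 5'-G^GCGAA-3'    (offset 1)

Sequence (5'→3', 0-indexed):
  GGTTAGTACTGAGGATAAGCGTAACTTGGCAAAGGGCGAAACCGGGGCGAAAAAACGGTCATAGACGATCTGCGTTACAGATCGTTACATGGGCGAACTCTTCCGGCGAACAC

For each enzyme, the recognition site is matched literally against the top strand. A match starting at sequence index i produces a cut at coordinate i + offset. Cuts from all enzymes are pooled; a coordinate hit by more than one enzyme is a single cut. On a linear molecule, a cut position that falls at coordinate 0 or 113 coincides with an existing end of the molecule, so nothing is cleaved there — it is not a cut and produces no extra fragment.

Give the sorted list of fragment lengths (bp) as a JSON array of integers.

[8,9,10,10,11,13,17,17,18]

Per-enzyme occurrences:
  EstV GATA/4: at [13] ⇒ [17]
  BxoII (TATTGCGA, off=2): no sites
  PtaI ACGGTCAT/2: at [54] ⇒ [56]
  OquVI CGTTACA/1: at [72, 82] ⇒ [73, 83]
  JekV GGCGAA/1: at [34, 45, 91, 104] ⇒ [35, 46, 92, 105]

Pooled cuts: [17, 35, 46, 56, 73, 83, 92, 105]

Fragment lengths:
  [0,17): 17 bp
  [17,35): 18 bp
  [35,46): 11 bp
  [46,56): 10 bp
  [56,73): 17 bp
  [73,83): 10 bp
  [83,92): 9 bp
  [92,105): 13 bp
  [105,113): 8 bp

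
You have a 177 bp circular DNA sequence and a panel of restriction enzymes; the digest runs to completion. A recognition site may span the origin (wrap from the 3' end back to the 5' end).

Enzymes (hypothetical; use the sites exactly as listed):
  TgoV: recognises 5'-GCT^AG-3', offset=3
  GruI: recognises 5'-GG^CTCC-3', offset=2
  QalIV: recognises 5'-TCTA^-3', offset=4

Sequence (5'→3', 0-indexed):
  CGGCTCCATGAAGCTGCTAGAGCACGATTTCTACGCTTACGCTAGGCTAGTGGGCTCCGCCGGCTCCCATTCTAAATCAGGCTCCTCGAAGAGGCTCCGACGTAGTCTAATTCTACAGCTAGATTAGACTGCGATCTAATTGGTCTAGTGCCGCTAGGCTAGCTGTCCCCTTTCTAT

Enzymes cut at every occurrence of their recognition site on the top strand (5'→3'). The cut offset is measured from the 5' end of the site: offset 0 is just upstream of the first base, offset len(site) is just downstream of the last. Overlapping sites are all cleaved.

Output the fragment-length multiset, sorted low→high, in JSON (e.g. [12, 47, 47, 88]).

Per-enzyme occurrences:
  TgoV GCTAG/3: at [15, 40, 45, 117, 152, 157] ⇒ [18, 43, 48, 120, 155, 160]
  GruI GGCTCC/2: at [1, 52, 61, 79, 92] ⇒ [3, 54, 63, 81, 94]
  QalIV TCTA/4: at [29, 70, 105, 111, 134, 143, 172] ⇒ [33, 74, 109, 115, 138, 147, 176]

Pooled cuts: [3, 18, 33, 43, 48, 54, 63, 74, 81, 94, 109, 115, 120, 138, 147, 155, 160, 176]

Fragments:
  3→18: 15 bp
  18→33: 15 bp
  33→43: 10 bp
  43→48: 5 bp
  48→54: 6 bp
  54→63: 9 bp
  63→74: 11 bp
  74→81: 7 bp
  81→94: 13 bp
  94→109: 15 bp
  109→115: 6 bp
  115→120: 5 bp
  120→138: 18 bp
  138→147: 9 bp
  147→155: 8 bp
  155→160: 5 bp
  160→176: 16 bp
  176→3 (wrap): 177-176+3 = 4 bp

[4,5,5,5,6,6,7,8,9,9,10,11,13,15,15,15,16,18]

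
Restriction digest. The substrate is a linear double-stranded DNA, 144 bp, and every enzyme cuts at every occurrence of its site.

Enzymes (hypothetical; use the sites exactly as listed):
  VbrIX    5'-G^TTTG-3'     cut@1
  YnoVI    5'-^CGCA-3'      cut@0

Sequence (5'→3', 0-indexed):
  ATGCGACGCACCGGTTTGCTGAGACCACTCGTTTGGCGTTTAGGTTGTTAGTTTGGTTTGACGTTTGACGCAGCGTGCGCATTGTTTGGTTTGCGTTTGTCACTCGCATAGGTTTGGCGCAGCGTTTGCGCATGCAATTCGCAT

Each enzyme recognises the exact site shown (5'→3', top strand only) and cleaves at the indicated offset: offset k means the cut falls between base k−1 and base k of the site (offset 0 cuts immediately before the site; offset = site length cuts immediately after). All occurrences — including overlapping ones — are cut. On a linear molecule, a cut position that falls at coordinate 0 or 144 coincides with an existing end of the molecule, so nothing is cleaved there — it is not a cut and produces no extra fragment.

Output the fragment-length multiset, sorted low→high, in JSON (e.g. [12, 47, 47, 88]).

Scan for sites:
  VbrIX GTTTG/1: at [13, 30, 50, 55, 62, 83, 88, 94, 111, 123] ⇒ [14, 31, 51, 56, 63, 84, 89, 95, 112, 124]
  YnoVI CGCA/0: at [6, 68, 77, 104, 117, 128, 139] ⇒ [6, 68, 77, 104, 117, 128, 139]

All cut coordinates (distinct, sorted): [6, 14, 31, 51, 56, 63, 68, 77, 84, 89, 95, 104, 112, 117, 124, 128, 139]

Fragment lengths:
  [0,6): 6 bp
  [6,14): 8 bp
  [14,31): 17 bp
  [31,51): 20 bp
  [51,56): 5 bp
  [56,63): 7 bp
  [63,68): 5 bp
  [68,77): 9 bp
  [77,84): 7 bp
  [84,89): 5 bp
  [89,95): 6 bp
  [95,104): 9 bp
  [104,112): 8 bp
  [112,117): 5 bp
  [117,124): 7 bp
  [124,128): 4 bp
  [128,139): 11 bp
  [139,144): 5 bp

[4,5,5,5,5,5,6,6,7,7,7,8,8,9,9,11,17,20]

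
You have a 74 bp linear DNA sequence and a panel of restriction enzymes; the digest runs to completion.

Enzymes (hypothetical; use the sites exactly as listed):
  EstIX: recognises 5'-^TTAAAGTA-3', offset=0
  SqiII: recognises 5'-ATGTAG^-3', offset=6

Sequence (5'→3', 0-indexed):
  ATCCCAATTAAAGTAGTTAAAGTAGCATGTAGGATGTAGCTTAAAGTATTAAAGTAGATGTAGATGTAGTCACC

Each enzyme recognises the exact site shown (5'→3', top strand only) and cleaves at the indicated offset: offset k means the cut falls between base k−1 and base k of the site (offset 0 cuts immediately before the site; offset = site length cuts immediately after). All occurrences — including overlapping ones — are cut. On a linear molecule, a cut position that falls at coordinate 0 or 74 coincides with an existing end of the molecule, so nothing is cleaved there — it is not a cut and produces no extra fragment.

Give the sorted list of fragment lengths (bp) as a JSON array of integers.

Scan for sites:
  EstIX (TTAAAGTA, off=0): starts [7, 16, 40, 48] → cuts [7, 16, 40, 48]
  SqiII (ATGTAG, off=6): starts [26, 33, 57, 63] → cuts [32, 39, 63, 69]

All cut coordinates (distinct, sorted): [7, 16, 32, 39, 40, 48, 63, 69]

Fragments:
  [0,7): 7 bp
  [7,16): 9 bp
  [16,32): 16 bp
  [32,39): 7 bp
  [39,40): 1 bp
  [40,48): 8 bp
  [48,63): 15 bp
  [63,69): 6 bp
  [69,74): 5 bp

[1,5,6,7,7,8,9,15,16]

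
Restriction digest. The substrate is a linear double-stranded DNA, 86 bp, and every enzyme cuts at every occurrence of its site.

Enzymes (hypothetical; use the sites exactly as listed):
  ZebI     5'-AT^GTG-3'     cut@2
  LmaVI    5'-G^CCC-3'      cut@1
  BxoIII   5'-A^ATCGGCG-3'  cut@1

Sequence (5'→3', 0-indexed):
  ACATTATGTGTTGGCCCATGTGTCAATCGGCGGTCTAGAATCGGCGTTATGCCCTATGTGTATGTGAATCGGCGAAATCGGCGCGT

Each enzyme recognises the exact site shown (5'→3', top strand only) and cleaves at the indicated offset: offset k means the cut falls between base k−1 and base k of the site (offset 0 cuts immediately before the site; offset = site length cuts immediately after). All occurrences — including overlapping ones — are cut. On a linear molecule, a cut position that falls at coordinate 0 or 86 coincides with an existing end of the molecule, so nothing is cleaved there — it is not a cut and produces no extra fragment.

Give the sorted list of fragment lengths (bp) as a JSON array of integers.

Scan for sites:
  ZebI (ATGTG, off=2): starts [5, 17, 55, 61] → cuts [7, 19, 57, 63]
  LmaVI (GCCC, off=1): starts [13, 50] → cuts [14, 51]
  BxoIII (AATCGGCG, off=1): starts [24, 38, 66, 75] → cuts [25, 39, 67, 76]

All cut coordinates (distinct, sorted): [7, 14, 19, 25, 39, 51, 57, 63, 67, 76]

Fragment lengths:
  [0,7): 7 bp
  [7,14): 7 bp
  [14,19): 5 bp
  [19,25): 6 bp
  [25,39): 14 bp
  [39,51): 12 bp
  [51,57): 6 bp
  [57,63): 6 bp
  [63,67): 4 bp
  [67,76): 9 bp
  [76,86): 10 bp

[4,5,6,6,6,7,7,9,10,12,14]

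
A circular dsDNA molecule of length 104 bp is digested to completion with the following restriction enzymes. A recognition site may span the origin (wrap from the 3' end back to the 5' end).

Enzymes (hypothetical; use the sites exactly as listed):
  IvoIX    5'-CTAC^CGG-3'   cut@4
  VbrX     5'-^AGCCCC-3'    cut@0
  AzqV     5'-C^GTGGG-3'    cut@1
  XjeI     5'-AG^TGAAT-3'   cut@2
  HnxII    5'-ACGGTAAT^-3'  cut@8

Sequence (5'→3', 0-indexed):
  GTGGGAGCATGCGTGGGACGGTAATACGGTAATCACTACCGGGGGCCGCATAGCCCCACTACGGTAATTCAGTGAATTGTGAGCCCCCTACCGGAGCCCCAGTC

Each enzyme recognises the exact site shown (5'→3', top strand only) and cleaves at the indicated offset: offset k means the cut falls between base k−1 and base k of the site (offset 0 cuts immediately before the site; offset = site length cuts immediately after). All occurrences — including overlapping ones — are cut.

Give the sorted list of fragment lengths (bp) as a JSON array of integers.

[3,4,6,8,9,10,10,12,12,13,17]

Scan for sites:
  IvoIX CTACCGG/4: at [35, 87] ⇒ [39, 91]
  VbrX AGCCCC/0: at [51, 81, 94] ⇒ [51, 81, 94]
  AzqV CGTGGG/1: at [11, 103] ⇒ [0, 12]
  XjeI AGTGAAT/2: at [70] ⇒ [72]
  HnxII ACGGTAAT/8: at [17, 25, 60] ⇒ [25, 33, 68]

Pooled cuts: [0, 12, 25, 33, 39, 51, 68, 72, 81, 91, 94]

Fragments:
  0→12: 12 bp
  12→25: 13 bp
  25→33: 8 bp
  33→39: 6 bp
  39→51: 12 bp
  51→68: 17 bp
  68→72: 4 bp
  72→81: 9 bp
  81→91: 10 bp
  91→94: 3 bp
  94→0 (wrap): 104-94+0 = 10 bp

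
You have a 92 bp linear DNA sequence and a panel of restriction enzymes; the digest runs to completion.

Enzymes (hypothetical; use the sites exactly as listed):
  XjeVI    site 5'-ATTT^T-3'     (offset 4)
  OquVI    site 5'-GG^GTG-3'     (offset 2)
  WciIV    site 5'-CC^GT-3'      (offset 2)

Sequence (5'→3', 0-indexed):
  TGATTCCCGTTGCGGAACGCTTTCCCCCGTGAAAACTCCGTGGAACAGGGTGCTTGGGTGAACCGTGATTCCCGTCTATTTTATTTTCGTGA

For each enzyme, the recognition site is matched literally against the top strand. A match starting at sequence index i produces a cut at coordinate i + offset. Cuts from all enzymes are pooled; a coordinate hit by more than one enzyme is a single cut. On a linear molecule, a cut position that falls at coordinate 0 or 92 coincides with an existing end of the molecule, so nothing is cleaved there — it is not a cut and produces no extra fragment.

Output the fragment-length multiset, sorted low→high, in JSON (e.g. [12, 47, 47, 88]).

Site scan:
  XjeVI ATTTT/4: at [77, 82] ⇒ [81, 86]
  OquVI GGGTG/2: at [47, 55] ⇒ [49, 57]
  WciIV CCGT/2: at [6, 26, 37, 62, 71] ⇒ [8, 28, 39, 64, 73]

All cut coordinates (distinct, sorted): [8, 28, 39, 49, 57, 64, 73, 81, 86]

Fragments:
  [0,8): 8 bp
  [8,28): 20 bp
  [28,39): 11 bp
  [39,49): 10 bp
  [49,57): 8 bp
  [57,64): 7 bp
  [64,73): 9 bp
  [73,81): 8 bp
  [81,86): 5 bp
  [86,92): 6 bp

[5,6,7,8,8,8,9,10,11,20]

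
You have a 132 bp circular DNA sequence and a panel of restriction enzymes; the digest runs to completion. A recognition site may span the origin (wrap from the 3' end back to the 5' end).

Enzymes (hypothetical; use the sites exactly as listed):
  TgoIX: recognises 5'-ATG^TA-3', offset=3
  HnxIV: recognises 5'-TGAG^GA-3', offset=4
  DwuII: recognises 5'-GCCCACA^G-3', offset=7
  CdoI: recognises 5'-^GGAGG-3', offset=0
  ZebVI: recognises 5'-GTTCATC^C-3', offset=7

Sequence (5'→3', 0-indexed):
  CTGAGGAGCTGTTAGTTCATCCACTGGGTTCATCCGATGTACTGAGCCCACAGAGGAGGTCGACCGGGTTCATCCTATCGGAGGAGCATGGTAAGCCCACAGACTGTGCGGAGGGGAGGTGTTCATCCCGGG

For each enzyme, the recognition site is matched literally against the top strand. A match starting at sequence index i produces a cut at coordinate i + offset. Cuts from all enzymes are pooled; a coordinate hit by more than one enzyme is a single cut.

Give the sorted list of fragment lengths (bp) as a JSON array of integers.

Per-enzyme occurrences:
  TgoIX (ATGTA, off=3): starts [36] → cuts [39]
  HnxIV (TGAGGA, off=4): starts [1] → cuts [5]
  DwuII (GCCCACAG, off=7): starts [45, 94] → cuts [52, 101]
  CdoI (GGAGG, off=0): starts [54, 79, 109, 114] → cuts [54, 79, 109, 114]
  ZebVI (GTTCATCC, off=7): starts [14, 27, 67, 120] → cuts [21, 34, 74, 127]

All cut coordinates (distinct, sorted): [5, 21, 34, 39, 52, 54, 74, 79, 101, 109, 114, 127]

Fragments:
  5→21: 16 bp
  21→34: 13 bp
  34→39: 5 bp
  39→52: 13 bp
  52→54: 2 bp
  54→74: 20 bp
  74→79: 5 bp
  79→101: 22 bp
  101→109: 8 bp
  109→114: 5 bp
  114→127: 13 bp
  127→5 (wrap): 132-127+5 = 10 bp

[2,5,5,5,8,10,13,13,13,16,20,22]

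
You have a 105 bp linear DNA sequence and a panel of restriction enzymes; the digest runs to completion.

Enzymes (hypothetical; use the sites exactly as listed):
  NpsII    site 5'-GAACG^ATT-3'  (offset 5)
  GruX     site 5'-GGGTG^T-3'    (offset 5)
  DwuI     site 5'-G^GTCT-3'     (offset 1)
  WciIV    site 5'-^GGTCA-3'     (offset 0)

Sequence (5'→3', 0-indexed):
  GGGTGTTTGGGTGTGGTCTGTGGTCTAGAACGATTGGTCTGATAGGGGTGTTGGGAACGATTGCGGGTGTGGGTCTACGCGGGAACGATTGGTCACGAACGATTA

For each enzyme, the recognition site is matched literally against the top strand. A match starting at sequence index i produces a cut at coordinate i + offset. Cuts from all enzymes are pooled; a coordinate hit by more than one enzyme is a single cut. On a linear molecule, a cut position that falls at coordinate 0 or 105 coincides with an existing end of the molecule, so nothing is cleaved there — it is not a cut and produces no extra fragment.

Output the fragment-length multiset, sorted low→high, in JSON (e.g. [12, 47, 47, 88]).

Per-enzyme occurrences:
  NpsII (GAACGATT, off=5): starts [27, 54, 82, 96] → cuts [32, 59, 87, 101]
  GruX (GGGTGT, off=5): starts [0, 8, 45, 64] → cuts [5, 13, 50, 69]
  DwuI (GGTCT, off=1): starts [14, 21, 35, 71] → cuts [15, 22, 36, 72]
  WciIV (GGTCA, off=0): starts [90] → cuts [90]

Pooled cuts: [5, 13, 15, 22, 32, 36, 50, 59, 69, 72, 87, 90, 101]

Fragments:
  [0,5): 5 bp
  [5,13): 8 bp
  [13,15): 2 bp
  [15,22): 7 bp
  [22,32): 10 bp
  [32,36): 4 bp
  [36,50): 14 bp
  [50,59): 9 bp
  [59,69): 10 bp
  [69,72): 3 bp
  [72,87): 15 bp
  [87,90): 3 bp
  [90,101): 11 bp
  [101,105): 4 bp

[2,3,3,4,4,5,7,8,9,10,10,11,14,15]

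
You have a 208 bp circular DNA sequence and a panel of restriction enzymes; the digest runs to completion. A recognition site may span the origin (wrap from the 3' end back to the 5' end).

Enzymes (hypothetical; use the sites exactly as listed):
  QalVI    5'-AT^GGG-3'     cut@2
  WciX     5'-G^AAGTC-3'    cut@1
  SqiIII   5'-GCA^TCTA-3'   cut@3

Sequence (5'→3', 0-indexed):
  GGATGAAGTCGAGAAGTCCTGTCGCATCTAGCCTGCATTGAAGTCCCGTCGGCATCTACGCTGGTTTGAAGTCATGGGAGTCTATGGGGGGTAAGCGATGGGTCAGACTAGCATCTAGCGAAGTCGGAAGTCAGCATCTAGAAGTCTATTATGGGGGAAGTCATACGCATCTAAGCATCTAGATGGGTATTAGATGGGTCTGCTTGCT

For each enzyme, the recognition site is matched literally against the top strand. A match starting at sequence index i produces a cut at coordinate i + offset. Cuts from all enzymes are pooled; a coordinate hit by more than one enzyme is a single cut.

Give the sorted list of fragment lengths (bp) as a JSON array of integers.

Per-enzyme occurrences:
  QalVI ATGGG/2: at [73, 83, 97, 150, 182, 193] ⇒ [75, 85, 99, 152, 184, 195]
  WciX GAAGTC/1: at [4, 12, 39, 67, 119, 126, 140, 156] ⇒ [5, 13, 40, 68, 120, 127, 141, 157]
  SqiIII GCATCTA/3: at [23, 51, 110, 133, 166, 174] ⇒ [26, 54, 113, 136, 169, 177]

All cut coordinates (distinct, sorted): [5, 13, 26, 40, 54, 68, 75, 85, 99, 113, 120, 127, 136, 141, 152, 157, 169, 177, 184, 195]

Fragment lengths:
  5→13: 8 bp
  13→26: 13 bp
  26→40: 14 bp
  40→54: 14 bp
  54→68: 14 bp
  68→75: 7 bp
  75→85: 10 bp
  85→99: 14 bp
  99→113: 14 bp
  113→120: 7 bp
  120→127: 7 bp
  127→136: 9 bp
  136→141: 5 bp
  141→152: 11 bp
  152→157: 5 bp
  157→169: 12 bp
  169→177: 8 bp
  177→184: 7 bp
  184→195: 11 bp
  195→5 (wrap): 208-195+5 = 18 bp

[5,5,7,7,7,7,8,8,9,10,11,11,12,13,14,14,14,14,14,18]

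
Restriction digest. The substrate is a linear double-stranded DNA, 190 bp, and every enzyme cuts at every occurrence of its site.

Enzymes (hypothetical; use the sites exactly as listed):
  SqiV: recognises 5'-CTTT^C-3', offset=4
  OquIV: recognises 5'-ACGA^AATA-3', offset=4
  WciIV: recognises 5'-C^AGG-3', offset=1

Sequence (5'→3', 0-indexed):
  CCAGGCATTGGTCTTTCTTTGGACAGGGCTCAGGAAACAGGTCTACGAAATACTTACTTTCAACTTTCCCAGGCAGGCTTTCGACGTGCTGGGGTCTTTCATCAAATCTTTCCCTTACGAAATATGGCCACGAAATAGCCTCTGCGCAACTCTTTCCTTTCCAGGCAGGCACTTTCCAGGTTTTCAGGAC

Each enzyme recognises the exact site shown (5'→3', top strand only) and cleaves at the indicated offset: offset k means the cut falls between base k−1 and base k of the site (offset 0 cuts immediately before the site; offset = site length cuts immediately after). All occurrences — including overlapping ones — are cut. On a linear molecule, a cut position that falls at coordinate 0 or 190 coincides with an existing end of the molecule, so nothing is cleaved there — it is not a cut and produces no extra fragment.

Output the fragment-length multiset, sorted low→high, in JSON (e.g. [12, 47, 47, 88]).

[2,2,2,3,4,4,5,5,7,7,7,7,8,8,9,9,10,12,12,13,14,18,22]

Per-enzyme occurrences:
  SqiV (CTTTC, off=4): starts [12, 56, 63, 77, 95, 107, 151, 156, 171] → cuts [16, 60, 67, 81, 99, 111, 155, 160, 175]
  OquIV (ACGAAATA, off=4): starts [44, 116, 129] → cuts [48, 120, 133]
  WciIV (CAGG, off=1): starts [1, 23, 30, 37, 69, 73, 161, 165, 176, 184] → cuts [2, 24, 31, 38, 70, 74, 162, 166, 177, 185]

All cut coordinates (distinct, sorted): [2, 16, 24, 31, 38, 48, 60, 67, 70, 74, 81, 99, 111, 120, 133, 155, 160, 162, 166, 175, 177, 185]

Fragment lengths:
  [0,2): 2 bp
  [2,16): 14 bp
  [16,24): 8 bp
  [24,31): 7 bp
  [31,38): 7 bp
  [38,48): 10 bp
  [48,60): 12 bp
  [60,67): 7 bp
  [67,70): 3 bp
  [70,74): 4 bp
  [74,81): 7 bp
  [81,99): 18 bp
  [99,111): 12 bp
  [111,120): 9 bp
  [120,133): 13 bp
  [133,155): 22 bp
  [155,160): 5 bp
  [160,162): 2 bp
  [162,166): 4 bp
  [166,175): 9 bp
  [175,177): 2 bp
  [177,185): 8 bp
  [185,190): 5 bp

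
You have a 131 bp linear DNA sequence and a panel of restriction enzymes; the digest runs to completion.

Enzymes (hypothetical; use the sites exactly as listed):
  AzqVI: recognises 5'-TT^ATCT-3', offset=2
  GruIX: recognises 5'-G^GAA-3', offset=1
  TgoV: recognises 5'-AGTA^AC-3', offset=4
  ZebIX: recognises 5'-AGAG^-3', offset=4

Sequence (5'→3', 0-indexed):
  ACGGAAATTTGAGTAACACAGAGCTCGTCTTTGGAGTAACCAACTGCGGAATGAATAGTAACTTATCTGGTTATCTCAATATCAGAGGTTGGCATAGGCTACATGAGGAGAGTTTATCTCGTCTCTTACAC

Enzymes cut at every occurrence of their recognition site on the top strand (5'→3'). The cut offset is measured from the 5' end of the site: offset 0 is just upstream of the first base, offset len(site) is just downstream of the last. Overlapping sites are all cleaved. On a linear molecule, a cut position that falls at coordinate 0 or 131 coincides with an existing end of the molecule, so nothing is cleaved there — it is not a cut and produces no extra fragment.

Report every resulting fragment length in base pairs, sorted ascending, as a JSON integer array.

[3,3,4,8,8,10,12,12,15,15,16,25]

Scan for sites:
  AzqVI (TTATCT, off=2): starts [62, 70, 113] → cuts [64, 72, 115]
  GruIX (GGAA, off=1): starts [2, 47] → cuts [3, 48]
  TgoV (AGTAAC, off=4): starts [11, 34, 56] → cuts [15, 38, 60]
  ZebIX (AGAG, off=4): starts [19, 83, 108] → cuts [23, 87, 112]

All cut coordinates (distinct, sorted): [3, 15, 23, 38, 48, 60, 64, 72, 87, 112, 115]

Fragments:
  [0,3): 3 bp
  [3,15): 12 bp
  [15,23): 8 bp
  [23,38): 15 bp
  [38,48): 10 bp
  [48,60): 12 bp
  [60,64): 4 bp
  [64,72): 8 bp
  [72,87): 15 bp
  [87,112): 25 bp
  [112,115): 3 bp
  [115,131): 16 bp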